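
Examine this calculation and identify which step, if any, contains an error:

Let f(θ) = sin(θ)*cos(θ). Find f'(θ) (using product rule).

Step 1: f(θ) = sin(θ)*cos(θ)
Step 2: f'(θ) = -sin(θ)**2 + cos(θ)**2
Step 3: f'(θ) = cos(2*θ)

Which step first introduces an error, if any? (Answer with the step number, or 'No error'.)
No error

All steps in this derivation are correct.
The final answer f'(θ) = cos(2*θ) is valid.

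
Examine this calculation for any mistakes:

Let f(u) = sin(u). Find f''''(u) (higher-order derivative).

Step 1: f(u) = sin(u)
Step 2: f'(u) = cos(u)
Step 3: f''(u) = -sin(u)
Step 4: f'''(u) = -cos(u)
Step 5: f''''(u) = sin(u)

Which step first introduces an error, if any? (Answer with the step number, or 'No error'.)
No error

All steps in this derivation are correct.
The final answer f''''(u) = sin(u) is valid.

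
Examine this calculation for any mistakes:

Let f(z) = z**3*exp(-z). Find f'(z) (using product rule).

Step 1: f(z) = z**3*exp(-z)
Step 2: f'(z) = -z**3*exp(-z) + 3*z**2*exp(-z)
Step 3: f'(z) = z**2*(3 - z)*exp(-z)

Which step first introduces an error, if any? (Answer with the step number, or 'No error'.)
No error

All steps in this derivation are correct.
The final answer f'(z) = z**2*(3 - z)*exp(-z) is valid.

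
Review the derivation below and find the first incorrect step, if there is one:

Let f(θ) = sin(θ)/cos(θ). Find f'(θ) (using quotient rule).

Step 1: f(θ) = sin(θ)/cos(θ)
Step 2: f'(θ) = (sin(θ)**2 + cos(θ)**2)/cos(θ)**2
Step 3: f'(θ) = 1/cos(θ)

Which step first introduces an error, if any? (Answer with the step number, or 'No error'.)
Step 3

Step 3 is incorrect due to a wrong exponent.
The step shows: 1/cos(θ)
The correct value should be: cos(θ)**(-2)

Explanation: The exponent -2 on cos(θ) was incorrectly written as -1: the term cos(θ)**(-2) was incorrectly written as 1/cos(θ)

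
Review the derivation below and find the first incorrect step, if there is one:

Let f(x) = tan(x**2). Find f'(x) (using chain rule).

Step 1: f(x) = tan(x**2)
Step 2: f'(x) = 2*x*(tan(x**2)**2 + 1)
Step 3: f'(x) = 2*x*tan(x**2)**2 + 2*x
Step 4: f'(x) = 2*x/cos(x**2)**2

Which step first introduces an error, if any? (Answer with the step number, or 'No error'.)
No error

All steps in this derivation are correct.
The final answer f'(x) = 2*x/cos(x**2)**2 is valid.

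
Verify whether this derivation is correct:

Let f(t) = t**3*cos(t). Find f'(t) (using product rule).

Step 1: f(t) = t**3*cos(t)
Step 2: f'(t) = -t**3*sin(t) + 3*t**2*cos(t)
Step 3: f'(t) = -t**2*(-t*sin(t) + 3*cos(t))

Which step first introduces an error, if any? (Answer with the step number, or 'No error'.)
Step 3

Step 3 is incorrect due to a sign flip.
The step shows: -t**2*(-t*sin(t) + 3*cos(t))
The correct value should be: t**2*(-t*sin(t) + 3*cos(t))

Explanation: The sign of the whole expression was flipped: the term t**2*(-t*sin(t) + 3*cos(t)) was incorrectly written as -t**2*(-t*sin(t) + 3*cos(t))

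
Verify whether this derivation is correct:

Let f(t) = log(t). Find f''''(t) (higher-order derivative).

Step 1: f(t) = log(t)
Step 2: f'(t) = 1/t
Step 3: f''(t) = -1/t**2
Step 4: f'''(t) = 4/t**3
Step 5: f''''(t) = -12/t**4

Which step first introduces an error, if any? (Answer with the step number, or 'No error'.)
Step 4

Step 4 is incorrect due to a wrong coefficient.
The step shows: 4/t**3
The correct value should be: 2/t**3

Explanation: The coefficient 2 was incorrectly written as 4: the term 2/t**3 was incorrectly written as 4/t**3
The later steps are derived from this incorrect expression, so the error originates in Step 4.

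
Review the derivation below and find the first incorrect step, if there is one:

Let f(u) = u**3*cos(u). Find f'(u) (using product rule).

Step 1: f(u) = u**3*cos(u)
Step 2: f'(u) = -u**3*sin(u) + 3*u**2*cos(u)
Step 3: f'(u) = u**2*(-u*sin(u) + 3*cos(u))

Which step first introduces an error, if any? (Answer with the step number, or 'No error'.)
No error

All steps in this derivation are correct.
The final answer f'(u) = u**2*(-u*sin(u) + 3*cos(u)) is valid.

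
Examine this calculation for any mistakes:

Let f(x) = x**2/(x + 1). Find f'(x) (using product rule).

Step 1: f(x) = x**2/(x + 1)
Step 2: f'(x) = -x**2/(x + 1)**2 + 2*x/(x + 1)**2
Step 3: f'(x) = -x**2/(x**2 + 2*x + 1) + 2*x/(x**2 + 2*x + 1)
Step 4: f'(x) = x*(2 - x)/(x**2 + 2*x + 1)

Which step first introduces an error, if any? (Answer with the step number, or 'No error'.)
Step 2

Step 2 is incorrect due to a wrong exponent.
The step shows: -x**2/(x + 1)**2 + 2*x/(x + 1)**2
The correct value should be: -x**2/(x + 1)**2 + 2*x/(x + 1)

Explanation: The exponent -1 on x + 1 was incorrectly written as -2: the term 2*x/(x + 1) was incorrectly written as 2*x/(x + 1)**2
The later steps are derived from this incorrect expression, so the error originates in Step 2.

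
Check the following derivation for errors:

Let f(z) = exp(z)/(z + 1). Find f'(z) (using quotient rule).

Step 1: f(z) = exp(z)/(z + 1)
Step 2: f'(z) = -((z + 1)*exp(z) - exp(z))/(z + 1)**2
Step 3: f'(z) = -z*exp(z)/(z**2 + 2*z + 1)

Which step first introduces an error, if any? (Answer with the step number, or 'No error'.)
Step 2

Step 2 is incorrect due to a sign flip.
The step shows: -((z + 1)*exp(z) - exp(z))/(z + 1)**2
The correct value should be: ((z + 1)*exp(z) - exp(z))/(z + 1)**2

Explanation: The sign of the whole expression was flipped: the term ((z + 1)*exp(z) - exp(z))/(z + 1)**2 was incorrectly written as -((z + 1)*exp(z) - exp(z))/(z + 1)**2
The later steps are derived from this incorrect expression, so the error originates in Step 2.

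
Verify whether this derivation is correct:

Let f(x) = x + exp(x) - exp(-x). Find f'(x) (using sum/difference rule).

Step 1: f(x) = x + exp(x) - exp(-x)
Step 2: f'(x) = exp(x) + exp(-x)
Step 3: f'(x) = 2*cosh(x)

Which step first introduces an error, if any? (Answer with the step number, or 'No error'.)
Step 2

Step 2 is incorrect due to a dropped term.
The step shows: exp(x) + exp(-x)
The correct value should be: exp(x) + 1 + exp(-x)

Explanation: A term was dropped: the term 1 was incorrectly omitted
The later steps are derived from this incorrect expression, so the error originates in Step 2.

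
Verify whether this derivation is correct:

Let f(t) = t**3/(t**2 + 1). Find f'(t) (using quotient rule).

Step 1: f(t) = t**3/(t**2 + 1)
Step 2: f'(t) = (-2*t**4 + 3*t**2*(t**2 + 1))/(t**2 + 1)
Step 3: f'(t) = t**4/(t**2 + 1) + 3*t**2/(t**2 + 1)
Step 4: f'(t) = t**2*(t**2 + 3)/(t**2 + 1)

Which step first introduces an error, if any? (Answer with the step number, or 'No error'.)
Step 2

Step 2 is incorrect due to a wrong exponent.
The step shows: (-2*t**4 + 3*t**2*(t**2 + 1))/(t**2 + 1)
The correct value should be: (-2*t**4 + 3*t**2*(t**2 + 1))/(t**2 + 1)**2

Explanation: The exponent -2 on t**2 + 1 was incorrectly written as -1: the term (-2*t**4 + 3*t**2*(t**2 + 1))/(t**2 + 1)**2 was incorrectly written as (-2*t**4 + 3*t**2*(t**2 + 1))/(t**2 + 1)
The later steps are derived from this incorrect expression, so the error originates in Step 2.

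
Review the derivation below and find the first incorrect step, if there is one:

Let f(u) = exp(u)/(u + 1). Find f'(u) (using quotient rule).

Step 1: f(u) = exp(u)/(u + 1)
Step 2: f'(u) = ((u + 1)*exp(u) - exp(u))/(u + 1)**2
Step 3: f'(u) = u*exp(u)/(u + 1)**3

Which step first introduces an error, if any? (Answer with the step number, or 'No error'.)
Step 3

Step 3 is incorrect due to a wrong exponent.
The step shows: u*exp(u)/(u + 1)**3
The correct value should be: u*exp(u)/(u + 1)**2

Explanation: The exponent -2 on u + 1 was incorrectly written as -3: the term u*exp(u)/(u + 1)**2 was incorrectly written as u*exp(u)/(u + 1)**3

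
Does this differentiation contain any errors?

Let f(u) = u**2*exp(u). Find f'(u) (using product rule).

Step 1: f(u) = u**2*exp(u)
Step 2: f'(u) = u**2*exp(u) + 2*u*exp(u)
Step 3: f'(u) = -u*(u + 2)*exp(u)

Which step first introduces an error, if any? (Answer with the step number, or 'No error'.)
Step 3

Step 3 is incorrect due to a sign flip.
The step shows: -u*(u + 2)*exp(u)
The correct value should be: u*(u + 2)*exp(u)

Explanation: The sign of the whole expression was flipped: the term u*(u + 2)*exp(u) was incorrectly written as -u*(u + 2)*exp(u)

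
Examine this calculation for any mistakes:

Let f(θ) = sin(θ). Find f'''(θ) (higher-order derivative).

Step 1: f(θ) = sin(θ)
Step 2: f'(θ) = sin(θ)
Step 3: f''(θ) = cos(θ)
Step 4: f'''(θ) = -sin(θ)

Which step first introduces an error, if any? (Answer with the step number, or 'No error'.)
Step 2

Step 2 is incorrect due to a wrong trig function.
The step shows: sin(θ)
The correct value should be: cos(θ)

Explanation: cos(θ) was incorrectly written as sin(θ): the term cos(θ) was incorrectly written as sin(θ)
The later steps are derived from this incorrect expression, so the error originates in Step 2.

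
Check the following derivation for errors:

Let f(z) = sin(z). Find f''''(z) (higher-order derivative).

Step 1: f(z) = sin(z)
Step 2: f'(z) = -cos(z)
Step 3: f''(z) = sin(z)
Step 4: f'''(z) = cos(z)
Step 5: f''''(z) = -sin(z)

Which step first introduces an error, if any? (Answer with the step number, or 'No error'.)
Step 2

Step 2 is incorrect due to a sign flip.
The step shows: -cos(z)
The correct value should be: cos(z)

Explanation: The sign of the whole expression was flipped: the term cos(z) was incorrectly written as -cos(z)
The later steps are derived from this incorrect expression, so the error originates in Step 2.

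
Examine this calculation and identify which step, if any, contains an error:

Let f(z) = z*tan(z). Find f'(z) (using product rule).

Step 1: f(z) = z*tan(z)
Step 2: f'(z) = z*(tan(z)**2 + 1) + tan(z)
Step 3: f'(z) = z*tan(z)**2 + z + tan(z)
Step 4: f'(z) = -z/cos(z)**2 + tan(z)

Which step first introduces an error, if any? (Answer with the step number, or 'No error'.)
Step 4

Step 4 is incorrect due to a sign flip.
The step shows: -z/cos(z)**2 + tan(z)
The correct value should be: z/cos(z)**2 + tan(z)

Explanation: The sign of one term was flipped: the term z/cos(z)**2 was incorrectly written as -z/cos(z)**2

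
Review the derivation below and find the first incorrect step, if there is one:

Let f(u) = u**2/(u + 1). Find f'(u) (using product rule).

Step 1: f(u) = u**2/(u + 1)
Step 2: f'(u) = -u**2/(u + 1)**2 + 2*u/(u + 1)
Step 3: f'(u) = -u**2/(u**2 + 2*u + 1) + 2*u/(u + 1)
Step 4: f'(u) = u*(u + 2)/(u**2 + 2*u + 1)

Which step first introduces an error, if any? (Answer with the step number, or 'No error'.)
No error

All steps in this derivation are correct.
The final answer f'(u) = u*(u + 2)/(u**2 + 2*u + 1) is valid.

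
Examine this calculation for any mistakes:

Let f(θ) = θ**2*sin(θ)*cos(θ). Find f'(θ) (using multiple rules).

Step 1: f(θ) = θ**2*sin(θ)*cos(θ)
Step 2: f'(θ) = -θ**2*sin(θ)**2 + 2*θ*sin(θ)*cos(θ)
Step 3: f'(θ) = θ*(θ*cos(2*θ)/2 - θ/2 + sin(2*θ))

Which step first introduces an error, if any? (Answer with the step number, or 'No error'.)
Step 2

Step 2 is incorrect due to a dropped term.
The step shows: -θ**2*sin(θ)**2 + 2*θ*sin(θ)*cos(θ)
The correct value should be: -θ**2*sin(θ)**2 + θ**2*cos(θ)**2 + 2*θ*sin(θ)*cos(θ)

Explanation: A term was dropped: the term θ**2*cos(θ)**2 was incorrectly omitted
The later steps are derived from this incorrect expression, so the error originates in Step 2.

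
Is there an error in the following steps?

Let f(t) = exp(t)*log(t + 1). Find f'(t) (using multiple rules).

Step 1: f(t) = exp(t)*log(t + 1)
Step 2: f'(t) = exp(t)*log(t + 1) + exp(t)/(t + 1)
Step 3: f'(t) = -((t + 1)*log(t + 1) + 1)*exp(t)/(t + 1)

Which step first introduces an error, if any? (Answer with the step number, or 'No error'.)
Step 3

Step 3 is incorrect due to a sign flip.
The step shows: -((t + 1)*log(t + 1) + 1)*exp(t)/(t + 1)
The correct value should be: ((t + 1)*log(t + 1) + 1)*exp(t)/(t + 1)

Explanation: The sign of the whole expression was flipped: the term ((t + 1)*log(t + 1) + 1)*exp(t)/(t + 1) was incorrectly written as -((t + 1)*log(t + 1) + 1)*exp(t)/(t + 1)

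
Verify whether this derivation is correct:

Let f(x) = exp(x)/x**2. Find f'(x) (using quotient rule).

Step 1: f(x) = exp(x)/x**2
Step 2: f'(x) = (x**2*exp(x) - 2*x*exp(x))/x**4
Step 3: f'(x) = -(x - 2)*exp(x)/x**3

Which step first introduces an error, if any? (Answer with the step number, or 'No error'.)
Step 3

Step 3 is incorrect due to a sign flip.
The step shows: -(x - 2)*exp(x)/x**3
The correct value should be: (x - 2)*exp(x)/x**3

Explanation: The sign of the whole expression was flipped: the term (x - 2)*exp(x)/x**3 was incorrectly written as -(x - 2)*exp(x)/x**3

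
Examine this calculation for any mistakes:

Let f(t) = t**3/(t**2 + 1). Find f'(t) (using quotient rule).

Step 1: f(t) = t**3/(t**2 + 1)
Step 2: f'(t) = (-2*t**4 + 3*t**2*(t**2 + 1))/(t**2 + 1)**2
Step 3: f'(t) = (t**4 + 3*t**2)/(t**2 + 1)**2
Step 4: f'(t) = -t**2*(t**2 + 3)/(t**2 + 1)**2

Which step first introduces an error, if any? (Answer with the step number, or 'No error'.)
Step 4

Step 4 is incorrect due to a sign flip.
The step shows: -t**2*(t**2 + 3)/(t**2 + 1)**2
The correct value should be: t**2*(t**2 + 3)/(t**2 + 1)**2

Explanation: The sign of the whole expression was flipped: the term t**2*(t**2 + 3)/(t**2 + 1)**2 was incorrectly written as -t**2*(t**2 + 3)/(t**2 + 1)**2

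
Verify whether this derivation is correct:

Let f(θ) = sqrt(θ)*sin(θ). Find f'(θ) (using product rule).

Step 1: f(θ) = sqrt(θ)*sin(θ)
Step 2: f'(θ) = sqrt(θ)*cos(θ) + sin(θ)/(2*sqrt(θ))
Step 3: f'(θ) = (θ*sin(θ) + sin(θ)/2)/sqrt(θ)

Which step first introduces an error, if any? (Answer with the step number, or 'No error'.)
Step 3

Step 3 is incorrect due to a wrong trig function.
The step shows: (θ*sin(θ) + sin(θ)/2)/sqrt(θ)
The correct value should be: (θ*cos(θ) + sin(θ)/2)/sqrt(θ)

Explanation: cos(θ) was incorrectly written as sin(θ): the term (θ*cos(θ) + sin(θ)/2)/sqrt(θ) was incorrectly written as (θ*sin(θ) + sin(θ)/2)/sqrt(θ)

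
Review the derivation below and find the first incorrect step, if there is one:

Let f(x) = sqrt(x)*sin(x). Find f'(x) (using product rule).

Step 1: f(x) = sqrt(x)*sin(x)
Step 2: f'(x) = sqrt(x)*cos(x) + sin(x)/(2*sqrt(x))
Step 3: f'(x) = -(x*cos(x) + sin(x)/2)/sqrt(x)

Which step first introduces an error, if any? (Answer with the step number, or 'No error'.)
Step 3

Step 3 is incorrect due to a sign flip.
The step shows: -(x*cos(x) + sin(x)/2)/sqrt(x)
The correct value should be: (x*cos(x) + sin(x)/2)/sqrt(x)

Explanation: The sign of the whole expression was flipped: the term (x*cos(x) + sin(x)/2)/sqrt(x) was incorrectly written as -(x*cos(x) + sin(x)/2)/sqrt(x)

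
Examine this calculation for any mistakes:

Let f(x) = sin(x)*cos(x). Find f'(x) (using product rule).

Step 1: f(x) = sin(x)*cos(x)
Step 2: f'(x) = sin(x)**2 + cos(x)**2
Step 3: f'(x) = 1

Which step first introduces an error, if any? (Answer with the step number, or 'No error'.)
Step 2

Step 2 is incorrect due to a sign flip.
The step shows: sin(x)**2 + cos(x)**2
The correct value should be: -sin(x)**2 + cos(x)**2

Explanation: The sign of one term was flipped: the term -sin(x)**2 was incorrectly written as sin(x)**2
The later steps are derived from this incorrect expression, so the error originates in Step 2.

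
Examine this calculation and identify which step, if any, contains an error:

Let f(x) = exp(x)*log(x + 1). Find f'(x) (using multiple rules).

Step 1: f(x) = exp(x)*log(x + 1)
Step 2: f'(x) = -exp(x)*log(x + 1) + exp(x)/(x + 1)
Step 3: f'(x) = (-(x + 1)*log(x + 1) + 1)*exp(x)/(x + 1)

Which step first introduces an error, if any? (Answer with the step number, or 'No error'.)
Step 2

Step 2 is incorrect due to a sign flip.
The step shows: -exp(x)*log(x + 1) + exp(x)/(x + 1)
The correct value should be: exp(x)*log(x + 1) + exp(x)/(x + 1)

Explanation: The sign of one term was flipped: the term exp(x)*log(x + 1) was incorrectly written as -exp(x)*log(x + 1)
The later steps are derived from this incorrect expression, so the error originates in Step 2.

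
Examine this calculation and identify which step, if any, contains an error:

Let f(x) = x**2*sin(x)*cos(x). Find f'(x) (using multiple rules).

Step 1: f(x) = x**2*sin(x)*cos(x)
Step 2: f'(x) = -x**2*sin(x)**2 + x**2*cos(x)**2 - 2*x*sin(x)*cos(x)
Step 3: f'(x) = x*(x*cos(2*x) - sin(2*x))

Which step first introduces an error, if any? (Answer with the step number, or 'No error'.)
Step 2

Step 2 is incorrect due to a sign flip.
The step shows: -x**2*sin(x)**2 + x**2*cos(x)**2 - 2*x*sin(x)*cos(x)
The correct value should be: -x**2*sin(x)**2 + x**2*cos(x)**2 + 2*x*sin(x)*cos(x)

Explanation: The sign of one term was flipped: the term 2*x*sin(x)*cos(x) was incorrectly written as -2*x*sin(x)*cos(x)
The later steps are derived from this incorrect expression, so the error originates in Step 2.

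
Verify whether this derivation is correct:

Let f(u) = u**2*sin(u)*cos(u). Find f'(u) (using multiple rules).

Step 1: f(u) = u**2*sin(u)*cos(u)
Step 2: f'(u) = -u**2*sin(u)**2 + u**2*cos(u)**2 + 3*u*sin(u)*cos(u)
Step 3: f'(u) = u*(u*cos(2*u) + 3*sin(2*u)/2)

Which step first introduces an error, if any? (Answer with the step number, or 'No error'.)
Step 2

Step 2 is incorrect due to a wrong coefficient.
The step shows: -u**2*sin(u)**2 + u**2*cos(u)**2 + 3*u*sin(u)*cos(u)
The correct value should be: -u**2*sin(u)**2 + u**2*cos(u)**2 + 2*u*sin(u)*cos(u)

Explanation: The coefficient 2 was incorrectly written as 3: the term 2*u*sin(u)*cos(u) was incorrectly written as 3*u*sin(u)*cos(u)
The later steps are derived from this incorrect expression, so the error originates in Step 2.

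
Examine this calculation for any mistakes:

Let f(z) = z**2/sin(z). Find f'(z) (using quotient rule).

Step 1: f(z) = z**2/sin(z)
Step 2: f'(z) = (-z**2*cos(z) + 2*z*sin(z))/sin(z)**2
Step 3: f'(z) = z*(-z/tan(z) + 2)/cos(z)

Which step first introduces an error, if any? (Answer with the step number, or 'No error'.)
Step 3

Step 3 is incorrect due to a wrong trig function.
The step shows: z*(-z/tan(z) + 2)/cos(z)
The correct value should be: z*(-z/tan(z) + 2)/sin(z)

Explanation: sin(z) was incorrectly written as cos(z): the term z*(-z/tan(z) + 2)/sin(z) was incorrectly written as z*(-z/tan(z) + 2)/cos(z)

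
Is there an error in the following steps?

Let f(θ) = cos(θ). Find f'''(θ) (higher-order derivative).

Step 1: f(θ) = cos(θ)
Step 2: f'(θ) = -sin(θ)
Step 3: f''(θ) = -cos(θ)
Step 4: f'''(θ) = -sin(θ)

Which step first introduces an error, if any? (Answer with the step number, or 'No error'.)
Step 4

Step 4 is incorrect due to a sign flip.
The step shows: -sin(θ)
The correct value should be: sin(θ)

Explanation: The sign of the whole expression was flipped: the term sin(θ) was incorrectly written as -sin(θ)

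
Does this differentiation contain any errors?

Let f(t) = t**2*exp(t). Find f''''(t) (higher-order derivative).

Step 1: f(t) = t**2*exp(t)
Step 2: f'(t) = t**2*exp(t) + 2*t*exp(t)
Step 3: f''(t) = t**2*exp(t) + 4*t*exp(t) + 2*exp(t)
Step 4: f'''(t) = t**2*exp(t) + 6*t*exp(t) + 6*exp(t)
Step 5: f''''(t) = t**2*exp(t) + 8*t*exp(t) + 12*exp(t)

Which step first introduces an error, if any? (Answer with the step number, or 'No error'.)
No error

All steps in this derivation are correct.
The final answer f''''(t) = t**2*exp(t) + 8*t*exp(t) + 12*exp(t) is valid.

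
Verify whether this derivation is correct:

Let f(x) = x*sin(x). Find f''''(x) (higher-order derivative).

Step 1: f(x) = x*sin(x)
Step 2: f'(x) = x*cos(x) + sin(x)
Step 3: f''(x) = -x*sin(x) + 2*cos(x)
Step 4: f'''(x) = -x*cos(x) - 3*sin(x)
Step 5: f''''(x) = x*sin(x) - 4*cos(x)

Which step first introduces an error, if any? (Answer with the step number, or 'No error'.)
No error

All steps in this derivation are correct.
The final answer f''''(x) = x*sin(x) - 4*cos(x) is valid.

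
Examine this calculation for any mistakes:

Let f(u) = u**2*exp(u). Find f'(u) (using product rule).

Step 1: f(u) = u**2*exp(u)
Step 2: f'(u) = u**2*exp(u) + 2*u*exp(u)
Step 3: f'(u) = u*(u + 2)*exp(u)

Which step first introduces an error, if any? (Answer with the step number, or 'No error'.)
No error

All steps in this derivation are correct.
The final answer f'(u) = u*(u + 2)*exp(u) is valid.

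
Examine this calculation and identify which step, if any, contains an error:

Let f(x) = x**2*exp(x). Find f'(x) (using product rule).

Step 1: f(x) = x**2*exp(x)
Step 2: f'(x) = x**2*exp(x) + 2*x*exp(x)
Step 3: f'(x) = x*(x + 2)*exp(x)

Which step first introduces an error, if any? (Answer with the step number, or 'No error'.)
No error

All steps in this derivation are correct.
The final answer f'(x) = x*(x + 2)*exp(x) is valid.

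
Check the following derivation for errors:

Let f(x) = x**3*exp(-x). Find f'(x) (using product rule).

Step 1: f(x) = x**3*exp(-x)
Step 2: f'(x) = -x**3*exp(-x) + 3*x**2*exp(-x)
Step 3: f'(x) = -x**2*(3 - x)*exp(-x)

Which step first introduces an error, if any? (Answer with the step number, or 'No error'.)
Step 3

Step 3 is incorrect due to a sign flip.
The step shows: -x**2*(3 - x)*exp(-x)
The correct value should be: x**2*(3 - x)*exp(-x)

Explanation: The sign of the whole expression was flipped: the term x**2*(3 - x)*exp(-x) was incorrectly written as -x**2*(3 - x)*exp(-x)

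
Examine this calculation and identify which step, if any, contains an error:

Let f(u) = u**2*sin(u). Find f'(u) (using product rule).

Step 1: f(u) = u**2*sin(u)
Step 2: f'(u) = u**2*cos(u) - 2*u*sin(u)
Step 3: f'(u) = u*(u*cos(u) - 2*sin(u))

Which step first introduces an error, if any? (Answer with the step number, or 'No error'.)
Step 2

Step 2 is incorrect due to a sign flip.
The step shows: u**2*cos(u) - 2*u*sin(u)
The correct value should be: u**2*cos(u) + 2*u*sin(u)

Explanation: The sign of one term was flipped: the term 2*u*sin(u) was incorrectly written as -2*u*sin(u)
The later steps are derived from this incorrect expression, so the error originates in Step 2.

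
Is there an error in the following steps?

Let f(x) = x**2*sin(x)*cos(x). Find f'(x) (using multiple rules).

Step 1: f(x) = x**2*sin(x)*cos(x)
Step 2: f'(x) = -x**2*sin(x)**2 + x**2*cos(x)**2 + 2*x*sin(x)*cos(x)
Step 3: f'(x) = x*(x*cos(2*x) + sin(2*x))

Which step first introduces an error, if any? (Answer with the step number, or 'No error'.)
No error

All steps in this derivation are correct.
The final answer f'(x) = x*(x*cos(2*x) + sin(2*x)) is valid.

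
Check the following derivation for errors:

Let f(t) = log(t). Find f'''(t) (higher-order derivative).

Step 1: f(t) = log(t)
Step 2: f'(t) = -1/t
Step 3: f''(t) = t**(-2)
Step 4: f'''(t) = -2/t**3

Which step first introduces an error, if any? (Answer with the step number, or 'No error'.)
Step 2

Step 2 is incorrect due to a sign flip.
The step shows: -1/t
The correct value should be: 1/t

Explanation: The sign of the whole expression was flipped: the term 1/t was incorrectly written as -1/t
The later steps are derived from this incorrect expression, so the error originates in Step 2.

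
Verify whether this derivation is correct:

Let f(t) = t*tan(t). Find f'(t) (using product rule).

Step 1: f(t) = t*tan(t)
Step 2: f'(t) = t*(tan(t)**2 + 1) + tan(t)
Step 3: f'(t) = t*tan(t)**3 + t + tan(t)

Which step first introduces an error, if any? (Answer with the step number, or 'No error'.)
Step 3

Step 3 is incorrect due to a wrong exponent.
The step shows: t*tan(t)**3 + t + tan(t)
The correct value should be: t*tan(t)**2 + t + tan(t)

Explanation: The exponent 2 on tan(t) was incorrectly written as 3: the term t*tan(t)**2 was incorrectly written as t*tan(t)**3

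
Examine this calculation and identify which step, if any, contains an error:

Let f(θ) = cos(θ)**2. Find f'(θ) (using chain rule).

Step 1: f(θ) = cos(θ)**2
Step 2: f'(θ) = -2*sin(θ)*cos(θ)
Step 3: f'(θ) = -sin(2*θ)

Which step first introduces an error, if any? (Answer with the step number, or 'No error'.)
No error

All steps in this derivation are correct.
The final answer f'(θ) = -sin(2*θ) is valid.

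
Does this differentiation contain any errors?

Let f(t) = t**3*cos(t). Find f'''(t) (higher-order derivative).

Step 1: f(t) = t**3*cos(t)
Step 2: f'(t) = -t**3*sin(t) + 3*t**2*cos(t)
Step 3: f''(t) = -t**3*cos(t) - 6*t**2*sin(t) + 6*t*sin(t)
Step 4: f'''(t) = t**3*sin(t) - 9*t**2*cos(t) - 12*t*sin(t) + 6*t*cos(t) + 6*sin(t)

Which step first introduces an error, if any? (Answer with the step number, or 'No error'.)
Step 3

Step 3 is incorrect due to a wrong trig function.
The step shows: -t**3*cos(t) - 6*t**2*sin(t) + 6*t*sin(t)
The correct value should be: -t**3*cos(t) - 6*t**2*sin(t) + 6*t*cos(t)

Explanation: cos(t) was incorrectly written as sin(t): the term 6*t*cos(t) was incorrectly written as 6*t*sin(t)
The later steps are derived from this incorrect expression, so the error originates in Step 3.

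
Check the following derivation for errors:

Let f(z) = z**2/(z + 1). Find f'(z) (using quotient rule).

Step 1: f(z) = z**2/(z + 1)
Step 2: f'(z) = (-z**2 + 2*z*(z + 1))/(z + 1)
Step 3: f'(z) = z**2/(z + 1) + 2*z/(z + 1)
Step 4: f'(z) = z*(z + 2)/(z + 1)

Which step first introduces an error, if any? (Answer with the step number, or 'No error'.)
Step 2

Step 2 is incorrect due to a wrong exponent.
The step shows: (-z**2 + 2*z*(z + 1))/(z + 1)
The correct value should be: (-z**2 + 2*z*(z + 1))/(z + 1)**2

Explanation: The exponent -2 on z + 1 was incorrectly written as -1: the term (-z**2 + 2*z*(z + 1))/(z + 1)**2 was incorrectly written as (-z**2 + 2*z*(z + 1))/(z + 1)
The later steps are derived from this incorrect expression, so the error originates in Step 2.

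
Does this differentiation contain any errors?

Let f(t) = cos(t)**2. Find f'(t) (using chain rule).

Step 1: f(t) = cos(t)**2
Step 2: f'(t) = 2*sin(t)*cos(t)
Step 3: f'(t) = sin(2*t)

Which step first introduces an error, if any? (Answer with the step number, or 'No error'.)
Step 2

Step 2 is incorrect due to a sign flip.
The step shows: 2*sin(t)*cos(t)
The correct value should be: -2*sin(t)*cos(t)

Explanation: The sign of the whole expression was flipped: the term -2*sin(t)*cos(t) was incorrectly written as 2*sin(t)*cos(t)
The later steps are derived from this incorrect expression, so the error originates in Step 2.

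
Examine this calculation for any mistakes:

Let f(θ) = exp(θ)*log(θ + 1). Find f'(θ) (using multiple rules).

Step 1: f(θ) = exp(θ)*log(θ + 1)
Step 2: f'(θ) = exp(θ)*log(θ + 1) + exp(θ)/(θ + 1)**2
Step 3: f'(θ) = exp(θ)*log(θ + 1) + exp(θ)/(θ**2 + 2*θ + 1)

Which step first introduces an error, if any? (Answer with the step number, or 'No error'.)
Step 2

Step 2 is incorrect due to a wrong exponent.
The step shows: exp(θ)*log(θ + 1) + exp(θ)/(θ + 1)**2
The correct value should be: exp(θ)*log(θ + 1) + exp(θ)/(θ + 1)

Explanation: The exponent -1 on θ + 1 was incorrectly written as -2: the term exp(θ)/(θ + 1) was incorrectly written as exp(θ)/(θ + 1)**2
The later steps are derived from this incorrect expression, so the error originates in Step 2.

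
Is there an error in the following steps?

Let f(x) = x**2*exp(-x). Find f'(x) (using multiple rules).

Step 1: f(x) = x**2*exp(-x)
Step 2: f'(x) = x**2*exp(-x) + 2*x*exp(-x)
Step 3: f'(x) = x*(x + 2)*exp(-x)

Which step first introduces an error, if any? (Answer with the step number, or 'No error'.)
Step 2

Step 2 is incorrect due to a sign flip.
The step shows: x**2*exp(-x) + 2*x*exp(-x)
The correct value should be: -x**2*exp(-x) + 2*x*exp(-x)

Explanation: The sign of one term was flipped: the term -x**2*exp(-x) was incorrectly written as x**2*exp(-x)
The later steps are derived from this incorrect expression, so the error originates in Step 2.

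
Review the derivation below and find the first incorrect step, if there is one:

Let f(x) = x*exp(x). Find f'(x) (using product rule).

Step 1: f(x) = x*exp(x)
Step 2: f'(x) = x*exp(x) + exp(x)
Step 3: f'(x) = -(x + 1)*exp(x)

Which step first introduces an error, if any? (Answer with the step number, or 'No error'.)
Step 3

Step 3 is incorrect due to a sign flip.
The step shows: -(x + 1)*exp(x)
The correct value should be: (x + 1)*exp(x)

Explanation: The sign of the whole expression was flipped: the term (x + 1)*exp(x) was incorrectly written as -(x + 1)*exp(x)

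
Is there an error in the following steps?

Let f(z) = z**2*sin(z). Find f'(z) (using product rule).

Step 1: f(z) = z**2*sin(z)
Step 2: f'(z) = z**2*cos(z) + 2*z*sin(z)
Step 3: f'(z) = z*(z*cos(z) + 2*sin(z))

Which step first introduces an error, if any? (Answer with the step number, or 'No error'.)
No error

All steps in this derivation are correct.
The final answer f'(z) = z*(z*cos(z) + 2*sin(z)) is valid.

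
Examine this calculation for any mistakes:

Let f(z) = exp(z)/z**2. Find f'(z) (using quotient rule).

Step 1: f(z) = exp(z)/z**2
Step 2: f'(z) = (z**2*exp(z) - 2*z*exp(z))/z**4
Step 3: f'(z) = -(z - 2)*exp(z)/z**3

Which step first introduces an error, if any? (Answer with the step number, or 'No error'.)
Step 3

Step 3 is incorrect due to a sign flip.
The step shows: -(z - 2)*exp(z)/z**3
The correct value should be: (z - 2)*exp(z)/z**3

Explanation: The sign of the whole expression was flipped: the term (z - 2)*exp(z)/z**3 was incorrectly written as -(z - 2)*exp(z)/z**3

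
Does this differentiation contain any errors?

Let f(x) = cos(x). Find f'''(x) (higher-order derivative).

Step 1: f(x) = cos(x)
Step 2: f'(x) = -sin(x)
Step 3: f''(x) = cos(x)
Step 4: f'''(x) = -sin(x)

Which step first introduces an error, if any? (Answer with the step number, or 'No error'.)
Step 3

Step 3 is incorrect due to a sign flip.
The step shows: cos(x)
The correct value should be: -cos(x)

Explanation: The sign of the whole expression was flipped: the term -cos(x) was incorrectly written as cos(x)
The later steps are derived from this incorrect expression, so the error originates in Step 3.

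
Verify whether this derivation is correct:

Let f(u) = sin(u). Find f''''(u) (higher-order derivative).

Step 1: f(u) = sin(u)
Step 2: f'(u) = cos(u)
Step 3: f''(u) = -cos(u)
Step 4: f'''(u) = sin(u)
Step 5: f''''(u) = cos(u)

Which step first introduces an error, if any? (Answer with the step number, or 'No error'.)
Step 3

Step 3 is incorrect due to a wrong trig function.
The step shows: -cos(u)
The correct value should be: -sin(u)

Explanation: sin(u) was incorrectly written as cos(u): the term -sin(u) was incorrectly written as -cos(u)
The later steps are derived from this incorrect expression, so the error originates in Step 3.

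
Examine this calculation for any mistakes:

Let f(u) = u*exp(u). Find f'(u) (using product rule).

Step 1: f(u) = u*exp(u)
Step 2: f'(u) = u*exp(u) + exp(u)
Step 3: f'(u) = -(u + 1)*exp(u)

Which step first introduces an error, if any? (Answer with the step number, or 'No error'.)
Step 3

Step 3 is incorrect due to a sign flip.
The step shows: -(u + 1)*exp(u)
The correct value should be: (u + 1)*exp(u)

Explanation: The sign of the whole expression was flipped: the term (u + 1)*exp(u) was incorrectly written as -(u + 1)*exp(u)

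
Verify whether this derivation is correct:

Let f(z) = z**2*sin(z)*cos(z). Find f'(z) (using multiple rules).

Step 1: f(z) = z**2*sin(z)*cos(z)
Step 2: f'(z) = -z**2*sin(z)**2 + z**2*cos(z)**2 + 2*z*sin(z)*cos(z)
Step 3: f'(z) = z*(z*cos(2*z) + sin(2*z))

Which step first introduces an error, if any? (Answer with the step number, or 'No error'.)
No error

All steps in this derivation are correct.
The final answer f'(z) = z*(z*cos(2*z) + sin(2*z)) is valid.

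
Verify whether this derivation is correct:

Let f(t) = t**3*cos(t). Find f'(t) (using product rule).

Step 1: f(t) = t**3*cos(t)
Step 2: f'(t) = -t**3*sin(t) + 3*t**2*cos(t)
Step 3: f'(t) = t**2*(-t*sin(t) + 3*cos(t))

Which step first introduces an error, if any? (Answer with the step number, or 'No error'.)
No error

All steps in this derivation are correct.
The final answer f'(t) = t**2*(-t*sin(t) + 3*cos(t)) is valid.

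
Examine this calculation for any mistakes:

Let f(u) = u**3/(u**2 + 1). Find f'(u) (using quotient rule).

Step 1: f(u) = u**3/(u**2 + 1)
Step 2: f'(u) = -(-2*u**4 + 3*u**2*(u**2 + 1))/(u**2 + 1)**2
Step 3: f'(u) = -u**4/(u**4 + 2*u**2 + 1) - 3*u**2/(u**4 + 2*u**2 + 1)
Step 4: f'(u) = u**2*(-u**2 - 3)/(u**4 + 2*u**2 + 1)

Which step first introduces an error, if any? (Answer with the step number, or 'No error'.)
Step 2

Step 2 is incorrect due to a sign flip.
The step shows: -(-2*u**4 + 3*u**2*(u**2 + 1))/(u**2 + 1)**2
The correct value should be: (-2*u**4 + 3*u**2*(u**2 + 1))/(u**2 + 1)**2

Explanation: The sign of the whole expression was flipped: the term (-2*u**4 + 3*u**2*(u**2 + 1))/(u**2 + 1)**2 was incorrectly written as -(-2*u**4 + 3*u**2*(u**2 + 1))/(u**2 + 1)**2
The later steps are derived from this incorrect expression, so the error originates in Step 2.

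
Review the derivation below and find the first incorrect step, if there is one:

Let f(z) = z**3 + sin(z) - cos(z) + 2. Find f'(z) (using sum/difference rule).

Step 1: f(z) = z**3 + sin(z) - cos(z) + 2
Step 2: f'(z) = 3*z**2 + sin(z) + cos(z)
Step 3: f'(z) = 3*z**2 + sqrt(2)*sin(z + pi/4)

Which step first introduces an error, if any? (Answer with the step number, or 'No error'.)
No error

All steps in this derivation are correct.
The final answer f'(z) = 3*z**2 + sqrt(2)*sin(z + pi/4) is valid.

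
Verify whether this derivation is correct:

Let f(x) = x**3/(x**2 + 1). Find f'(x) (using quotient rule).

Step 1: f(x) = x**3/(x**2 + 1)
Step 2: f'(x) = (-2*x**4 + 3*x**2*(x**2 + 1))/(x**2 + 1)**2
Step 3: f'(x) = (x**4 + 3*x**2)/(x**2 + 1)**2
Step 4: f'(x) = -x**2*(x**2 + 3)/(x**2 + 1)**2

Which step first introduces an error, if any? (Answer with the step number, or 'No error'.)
Step 4

Step 4 is incorrect due to a sign flip.
The step shows: -x**2*(x**2 + 3)/(x**2 + 1)**2
The correct value should be: x**2*(x**2 + 3)/(x**2 + 1)**2

Explanation: The sign of the whole expression was flipped: the term x**2*(x**2 + 3)/(x**2 + 1)**2 was incorrectly written as -x**2*(x**2 + 3)/(x**2 + 1)**2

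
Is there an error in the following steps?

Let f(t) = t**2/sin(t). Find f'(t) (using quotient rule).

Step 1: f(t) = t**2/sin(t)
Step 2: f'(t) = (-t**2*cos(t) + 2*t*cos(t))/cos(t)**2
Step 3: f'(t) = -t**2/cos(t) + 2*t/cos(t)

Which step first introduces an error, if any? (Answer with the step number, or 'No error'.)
Step 2

Step 2 is incorrect due to a wrong trig function.
The step shows: (-t**2*cos(t) + 2*t*cos(t))/cos(t)**2
The correct value should be: (-t**2*cos(t) + 2*t*sin(t))/sin(t)**2

Explanation: sin(t) was incorrectly written as cos(t): the term (-t**2*cos(t) + 2*t*sin(t))/sin(t)**2 was incorrectly written as (-t**2*cos(t) + 2*t*cos(t))/cos(t)**2
The later steps are derived from this incorrect expression, so the error originates in Step 2.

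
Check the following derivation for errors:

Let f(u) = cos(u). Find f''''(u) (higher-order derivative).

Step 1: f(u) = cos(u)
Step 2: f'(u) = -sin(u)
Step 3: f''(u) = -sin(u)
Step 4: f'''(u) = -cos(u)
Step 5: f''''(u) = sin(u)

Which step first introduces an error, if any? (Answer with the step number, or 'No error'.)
Step 3

Step 3 is incorrect due to a wrong trig function.
The step shows: -sin(u)
The correct value should be: -cos(u)

Explanation: cos(u) was incorrectly written as sin(u): the term -cos(u) was incorrectly written as -sin(u)
The later steps are derived from this incorrect expression, so the error originates in Step 3.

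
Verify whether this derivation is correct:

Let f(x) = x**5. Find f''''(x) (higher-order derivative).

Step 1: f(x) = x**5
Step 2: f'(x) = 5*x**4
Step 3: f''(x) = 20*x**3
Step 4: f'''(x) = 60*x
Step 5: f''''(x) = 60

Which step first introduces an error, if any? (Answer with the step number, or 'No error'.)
Step 4

Step 4 is incorrect due to a wrong exponent.
The step shows: 60*x
The correct value should be: 60*x**2

Explanation: The exponent 2 on x was incorrectly written as 1: the term 60*x**2 was incorrectly written as 60*x
The later steps are derived from this incorrect expression, so the error originates in Step 4.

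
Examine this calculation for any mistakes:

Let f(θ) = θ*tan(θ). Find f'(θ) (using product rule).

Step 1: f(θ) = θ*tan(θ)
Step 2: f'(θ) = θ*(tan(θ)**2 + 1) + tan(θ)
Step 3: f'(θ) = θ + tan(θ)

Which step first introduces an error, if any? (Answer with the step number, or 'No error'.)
Step 3

Step 3 is incorrect due to a dropped term.
The step shows: θ + tan(θ)
The correct value should be: θ*tan(θ)**2 + θ + tan(θ)

Explanation: A term was dropped: the term θ*tan(θ)**2 was incorrectly omitted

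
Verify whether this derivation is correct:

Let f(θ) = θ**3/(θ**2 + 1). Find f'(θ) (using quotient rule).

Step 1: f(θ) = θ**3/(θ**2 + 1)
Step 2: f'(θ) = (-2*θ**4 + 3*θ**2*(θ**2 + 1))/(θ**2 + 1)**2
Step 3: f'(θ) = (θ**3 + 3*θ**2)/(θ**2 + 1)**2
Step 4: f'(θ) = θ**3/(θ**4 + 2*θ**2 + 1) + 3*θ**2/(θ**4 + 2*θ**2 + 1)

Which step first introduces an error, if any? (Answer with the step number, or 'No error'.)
Step 3

Step 3 is incorrect due to a wrong exponent.
The step shows: (θ**3 + 3*θ**2)/(θ**2 + 1)**2
The correct value should be: (θ**4 + 3*θ**2)/(θ**2 + 1)**2

Explanation: The exponent 4 on θ was incorrectly written as 3: the term (θ**4 + 3*θ**2)/(θ**2 + 1)**2 was incorrectly written as (θ**3 + 3*θ**2)/(θ**2 + 1)**2
The later steps are derived from this incorrect expression, so the error originates in Step 3.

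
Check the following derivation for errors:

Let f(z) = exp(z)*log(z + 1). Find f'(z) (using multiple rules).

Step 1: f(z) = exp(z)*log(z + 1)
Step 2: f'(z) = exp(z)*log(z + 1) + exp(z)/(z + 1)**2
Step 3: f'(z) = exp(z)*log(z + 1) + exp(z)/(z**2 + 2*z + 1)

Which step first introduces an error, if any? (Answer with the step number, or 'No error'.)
Step 2

Step 2 is incorrect due to a wrong exponent.
The step shows: exp(z)*log(z + 1) + exp(z)/(z + 1)**2
The correct value should be: exp(z)*log(z + 1) + exp(z)/(z + 1)

Explanation: The exponent -1 on z + 1 was incorrectly written as -2: the term exp(z)/(z + 1) was incorrectly written as exp(z)/(z + 1)**2
The later steps are derived from this incorrect expression, so the error originates in Step 2.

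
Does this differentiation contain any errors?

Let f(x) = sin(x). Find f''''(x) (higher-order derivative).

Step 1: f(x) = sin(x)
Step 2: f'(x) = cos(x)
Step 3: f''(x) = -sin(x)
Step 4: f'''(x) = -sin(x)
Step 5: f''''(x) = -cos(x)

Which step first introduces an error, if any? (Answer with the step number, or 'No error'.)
Step 4

Step 4 is incorrect due to a wrong trig function.
The step shows: -sin(x)
The correct value should be: -cos(x)

Explanation: cos(x) was incorrectly written as sin(x): the term -cos(x) was incorrectly written as -sin(x)
The later steps are derived from this incorrect expression, so the error originates in Step 4.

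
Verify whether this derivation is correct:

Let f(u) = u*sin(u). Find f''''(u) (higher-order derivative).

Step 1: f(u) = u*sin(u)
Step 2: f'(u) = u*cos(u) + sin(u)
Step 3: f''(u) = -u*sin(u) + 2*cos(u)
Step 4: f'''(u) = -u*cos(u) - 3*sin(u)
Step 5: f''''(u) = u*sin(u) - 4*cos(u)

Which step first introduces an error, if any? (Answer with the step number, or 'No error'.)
No error

All steps in this derivation are correct.
The final answer f''''(u) = u*sin(u) - 4*cos(u) is valid.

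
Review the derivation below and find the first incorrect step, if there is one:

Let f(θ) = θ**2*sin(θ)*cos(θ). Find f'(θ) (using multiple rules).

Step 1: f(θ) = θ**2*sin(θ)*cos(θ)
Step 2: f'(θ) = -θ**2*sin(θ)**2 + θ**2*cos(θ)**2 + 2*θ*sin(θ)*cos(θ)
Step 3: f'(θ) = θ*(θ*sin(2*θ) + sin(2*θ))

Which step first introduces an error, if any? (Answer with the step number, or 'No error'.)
Step 3

Step 3 is incorrect due to a wrong trig function.
The step shows: θ*(θ*sin(2*θ) + sin(2*θ))
The correct value should be: θ*(θ*cos(2*θ) + sin(2*θ))

Explanation: cos(2*θ) was incorrectly written as sin(2*θ): the term θ*(θ*cos(2*θ) + sin(2*θ)) was incorrectly written as θ*(θ*sin(2*θ) + sin(2*θ))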